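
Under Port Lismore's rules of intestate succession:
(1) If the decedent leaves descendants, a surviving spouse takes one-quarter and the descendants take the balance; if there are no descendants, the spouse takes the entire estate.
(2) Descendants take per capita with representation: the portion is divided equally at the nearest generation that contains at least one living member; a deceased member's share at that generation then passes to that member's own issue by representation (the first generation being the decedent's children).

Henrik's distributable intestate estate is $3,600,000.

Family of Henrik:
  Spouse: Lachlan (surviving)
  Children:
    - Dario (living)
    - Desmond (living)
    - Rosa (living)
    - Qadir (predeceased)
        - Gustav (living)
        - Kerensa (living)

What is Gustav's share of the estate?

Gustav receives $337,500.

Lachlan takes one-quarter of $3,600,000 = $900,000. The remaining $2,700,000 passes to the descendants.
The descendants' portion ($2,700,000) is divided into 4 shares of $675,000: Dario, Desmond, and Rosa each take $675,000; Qadir's $675,000 share passes to Qadir's issue.
Qadir's share ($675,000) is divided into 2 shares of $337,500: Gustav and Kerensa each take $337,500.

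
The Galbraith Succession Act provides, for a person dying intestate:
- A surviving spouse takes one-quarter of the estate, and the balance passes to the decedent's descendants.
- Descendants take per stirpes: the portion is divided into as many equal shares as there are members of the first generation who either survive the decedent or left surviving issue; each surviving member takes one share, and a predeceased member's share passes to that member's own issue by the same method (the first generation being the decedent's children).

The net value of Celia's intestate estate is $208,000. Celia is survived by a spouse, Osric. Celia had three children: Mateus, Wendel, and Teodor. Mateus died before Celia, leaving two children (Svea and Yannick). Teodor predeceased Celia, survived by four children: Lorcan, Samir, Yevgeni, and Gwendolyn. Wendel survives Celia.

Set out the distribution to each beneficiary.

Osric takes one-quarter of $208,000 = $52,000. The remaining $156,000 passes to the descendants.
The descendants' portion ($156,000) is divided into 3 shares of $52,000: Wendel takes $52,000; Mateus's $52,000 share passes to Mateus's issue; Teodor's $52,000 share passes to Teodor's issue.
Mateus's share ($52,000) is divided into 2 shares of $26,000: Svea and Yannick each take $26,000.
Teodor's share ($52,000) is divided into 4 shares of $13,000: Lorcan, Samir, Yevgeni, and Gwendolyn each take $13,000.

Osric: $52,000; Svea: $26,000; Yannick: $26,000; Wendel: $52,000; Lorcan: $13,000; Samir: $13,000; Yevgeni: $13,000; Gwendolyn: $13,000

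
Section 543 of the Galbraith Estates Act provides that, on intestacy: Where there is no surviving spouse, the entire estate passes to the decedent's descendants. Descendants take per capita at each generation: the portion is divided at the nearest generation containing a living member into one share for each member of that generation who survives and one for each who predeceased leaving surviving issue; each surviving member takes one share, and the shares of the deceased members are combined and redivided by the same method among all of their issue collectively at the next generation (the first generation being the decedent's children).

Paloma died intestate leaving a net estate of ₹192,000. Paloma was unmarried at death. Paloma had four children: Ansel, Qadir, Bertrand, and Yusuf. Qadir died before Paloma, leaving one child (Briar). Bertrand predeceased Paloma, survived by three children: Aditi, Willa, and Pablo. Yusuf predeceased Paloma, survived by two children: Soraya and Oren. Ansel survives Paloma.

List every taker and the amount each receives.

Ansel: ₹48,000; Briar: ₹24,000; Aditi: ₹24,000; Willa: ₹24,000; Pablo: ₹24,000; Soraya: ₹24,000; Oren: ₹24,000

The entire ₹192,000 passes to the descendants.
That amount (₹192,000) is divided at the children's generation into 4 shares of ₹48,000. Ansel takes ₹48,000. The 3 shares of the deceased (Qadir, Bertrand, and Yusuf) are combined into a pool of ₹144,000.
That pool (₹144,000) is divided at the grandchildren's generation equally among Briar, Aditi, Willa, Pablo, Soraya, and Oren: ₹24,000 each.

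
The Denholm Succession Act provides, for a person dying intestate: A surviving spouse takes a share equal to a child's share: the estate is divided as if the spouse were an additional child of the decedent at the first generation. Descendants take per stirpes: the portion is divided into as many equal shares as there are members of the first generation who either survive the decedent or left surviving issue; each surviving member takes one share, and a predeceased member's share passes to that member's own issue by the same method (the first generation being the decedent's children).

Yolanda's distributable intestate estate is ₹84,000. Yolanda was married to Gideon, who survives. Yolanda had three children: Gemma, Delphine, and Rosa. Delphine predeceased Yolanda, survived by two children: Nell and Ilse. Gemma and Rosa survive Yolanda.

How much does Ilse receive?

The spouse counts as an additional share at the children's level, so there are 4 primary shares of ₹21,000. Gideon takes one such share (₹21,000).
The children's combined portion (₹63,000) is divided into 3 shares of ₹21,000: Gemma and Rosa each take ₹21,000; Delphine's ₹21,000 share passes to Delphine's issue.
Delphine's share (₹21,000) is divided into 2 shares of ₹10,500: Nell and Ilse each take ₹10,500.

Ilse receives ₹10,500.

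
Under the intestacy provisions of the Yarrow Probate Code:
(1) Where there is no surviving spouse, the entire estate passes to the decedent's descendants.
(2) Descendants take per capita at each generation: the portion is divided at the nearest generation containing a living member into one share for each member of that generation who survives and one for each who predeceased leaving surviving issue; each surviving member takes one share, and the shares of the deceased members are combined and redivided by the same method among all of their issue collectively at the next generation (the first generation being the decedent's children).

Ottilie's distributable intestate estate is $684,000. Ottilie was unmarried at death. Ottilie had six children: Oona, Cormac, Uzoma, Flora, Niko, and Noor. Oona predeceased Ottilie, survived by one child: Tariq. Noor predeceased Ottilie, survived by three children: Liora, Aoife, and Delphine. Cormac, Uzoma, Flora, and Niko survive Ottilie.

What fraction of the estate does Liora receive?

The entire $684,000 passes to the descendants.
That amount ($684,000) is divided at the children's generation into 6 shares of $114,000. Cormac, Uzoma, Flora, and Niko each take $114,000. The 2 shares of the deceased (Oona and Noor) are combined into a pool of $228,000.
That pool ($228,000) is divided at the grandchildren's generation equally among Tariq, Liora, Aoife, and Delphine: $57,000 each.

Liora receives 1/12 of the estate.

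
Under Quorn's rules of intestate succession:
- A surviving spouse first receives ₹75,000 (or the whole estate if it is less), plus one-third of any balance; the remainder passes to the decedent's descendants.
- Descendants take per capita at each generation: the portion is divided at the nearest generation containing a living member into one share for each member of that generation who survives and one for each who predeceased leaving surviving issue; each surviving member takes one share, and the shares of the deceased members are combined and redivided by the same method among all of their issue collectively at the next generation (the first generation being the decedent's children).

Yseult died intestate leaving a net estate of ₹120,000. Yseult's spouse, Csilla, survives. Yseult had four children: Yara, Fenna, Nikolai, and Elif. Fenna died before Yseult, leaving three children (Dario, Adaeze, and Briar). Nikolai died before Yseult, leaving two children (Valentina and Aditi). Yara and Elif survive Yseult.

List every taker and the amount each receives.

Csilla: ₹90,000; Yara: ₹7,500; Dario: ₹3,000; Adaeze: ₹3,000; Briar: ₹3,000; Valentina: ₹3,000; Aditi: ₹3,000; Elif: ₹7,500

Csilla first takes ₹75,000, leaving a balance of ₹45,000. Csilla then takes one-third of the balance (₹15,000), for a total of ₹90,000. The remaining ₹30,000 passes to the descendants.
The descendants' portion (₹30,000) is divided at the children's generation into 4 shares of ₹7,500. Yara and Elif each take ₹7,500. The 2 shares of the deceased (Fenna and Nikolai) are combined into a pool of ₹15,000.
That pool (₹15,000) is divided at the grandchildren's generation equally among Dario, Adaeze, Briar, Valentina, and Aditi: ₹3,000 each.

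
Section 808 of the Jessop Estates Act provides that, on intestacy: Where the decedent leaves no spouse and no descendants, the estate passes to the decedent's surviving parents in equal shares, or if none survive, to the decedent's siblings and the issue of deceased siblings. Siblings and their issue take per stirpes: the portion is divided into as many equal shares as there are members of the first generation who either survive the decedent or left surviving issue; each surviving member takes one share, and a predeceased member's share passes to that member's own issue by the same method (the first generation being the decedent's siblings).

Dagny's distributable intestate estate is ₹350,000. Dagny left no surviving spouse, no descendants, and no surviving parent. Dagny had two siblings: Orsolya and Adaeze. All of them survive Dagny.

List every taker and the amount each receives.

The entire ₹350,000 passes to the siblings and their issue.
That amount (₹350,000) is divided into 2 shares of ₹175,000: Orsolya and Adaeze each take ₹175,000.

Orsolya: ₹175,000; Adaeze: ₹175,000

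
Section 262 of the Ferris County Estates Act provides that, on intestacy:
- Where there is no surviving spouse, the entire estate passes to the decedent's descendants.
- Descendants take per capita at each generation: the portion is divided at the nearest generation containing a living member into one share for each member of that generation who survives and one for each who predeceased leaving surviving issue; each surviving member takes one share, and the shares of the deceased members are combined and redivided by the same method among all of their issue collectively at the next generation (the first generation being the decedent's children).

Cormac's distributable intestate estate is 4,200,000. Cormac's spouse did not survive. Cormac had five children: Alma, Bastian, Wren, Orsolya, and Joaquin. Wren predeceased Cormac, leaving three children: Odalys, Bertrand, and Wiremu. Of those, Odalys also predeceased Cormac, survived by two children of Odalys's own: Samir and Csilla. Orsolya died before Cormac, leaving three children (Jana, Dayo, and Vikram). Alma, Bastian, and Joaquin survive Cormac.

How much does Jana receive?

Jana receives 280,000.

The entire 4,200,000 passes to the descendants.
That amount (4,200,000) is divided at the children's generation into 5 shares of 840,000. Alma, Bastian, and Joaquin each take 840,000. The 2 shares of the deceased (Wren and Orsolya) are combined into a pool of 1,680,000.
That pool (1,680,000) is divided at the grandchildren's generation into 6 shares of 280,000. Bertrand, Wiremu, Jana, Dayo, and Vikram each take 280,000. The remaining share for the deceased Odalys (280,000) is carried to the next generation.
That pool (280,000) is divided at the great-grandchildren's generation equally among Samir and Csilla: 140,000 each.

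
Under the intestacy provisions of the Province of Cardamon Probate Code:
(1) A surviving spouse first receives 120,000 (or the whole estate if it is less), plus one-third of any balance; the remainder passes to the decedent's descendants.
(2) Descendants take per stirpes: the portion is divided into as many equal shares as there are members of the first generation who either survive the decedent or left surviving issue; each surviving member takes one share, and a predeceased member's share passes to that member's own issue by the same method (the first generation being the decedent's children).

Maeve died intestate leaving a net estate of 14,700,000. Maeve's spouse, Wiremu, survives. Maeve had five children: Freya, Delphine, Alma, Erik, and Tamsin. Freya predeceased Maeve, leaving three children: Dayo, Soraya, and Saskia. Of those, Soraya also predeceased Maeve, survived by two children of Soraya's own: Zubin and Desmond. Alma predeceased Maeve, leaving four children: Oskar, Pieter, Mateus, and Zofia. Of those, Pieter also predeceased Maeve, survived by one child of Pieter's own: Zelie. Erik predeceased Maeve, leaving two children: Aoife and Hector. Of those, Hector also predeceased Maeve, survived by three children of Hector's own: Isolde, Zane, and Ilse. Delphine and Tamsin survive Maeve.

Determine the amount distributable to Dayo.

Wiremu first takes 120,000, leaving a balance of 14,580,000. Wiremu then takes one-third of the balance (4,860,000), for a total of 4,980,000. The remaining 9,720,000 passes to the descendants.
The descendants' portion (9,720,000) is divided into 5 shares of 1,944,000: Delphine and Tamsin each take 1,944,000; Freya's 1,944,000 share passes to Freya's issue; Alma's 1,944,000 share passes to Alma's issue; Erik's 1,944,000 share passes to Erik's issue.
Freya's share (1,944,000) is divided into 3 shares of 648,000: Dayo and Saskia each take 648,000; Soraya's 648,000 share passes to Soraya's issue.
Soraya's share (648,000) is divided into 2 shares of 324,000: Zubin and Desmond each take 324,000.
Alma's share (1,944,000) is divided into 4 shares of 486,000: Oskar, Mateus, and Zofia each take 486,000; Pieter's 486,000 share passes to Pieter's issue.
Pieter's share (486,000) passes entirely to Zelie.
Erik's share (1,944,000) is divided into 2 shares of 972,000: Aoife takes 972,000; Hector's 972,000 share passes to Hector's issue.
Hector's share (972,000) is divided into 3 shares of 324,000: Isolde, Zane, and Ilse each take 324,000.

Dayo receives 648,000.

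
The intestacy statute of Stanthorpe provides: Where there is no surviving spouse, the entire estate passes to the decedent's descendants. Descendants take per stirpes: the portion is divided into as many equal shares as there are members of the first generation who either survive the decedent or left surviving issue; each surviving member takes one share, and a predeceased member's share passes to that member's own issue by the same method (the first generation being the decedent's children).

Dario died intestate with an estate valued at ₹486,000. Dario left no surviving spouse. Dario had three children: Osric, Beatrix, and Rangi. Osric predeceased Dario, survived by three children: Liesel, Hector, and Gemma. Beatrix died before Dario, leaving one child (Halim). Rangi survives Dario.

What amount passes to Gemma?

Gemma receives ₹54,000.

The entire ₹486,000 passes to the descendants.
That amount (₹486,000) is divided into 3 shares of ₹162,000: Rangi takes ₹162,000; Osric's ₹162,000 share passes to Osric's issue; Beatrix's ₹162,000 share passes to Beatrix's issue.
Osric's share (₹162,000) is divided into 3 shares of ₹54,000: Liesel, Hector, and Gemma each take ₹54,000.
Beatrix's share (₹162,000) passes entirely to Halim.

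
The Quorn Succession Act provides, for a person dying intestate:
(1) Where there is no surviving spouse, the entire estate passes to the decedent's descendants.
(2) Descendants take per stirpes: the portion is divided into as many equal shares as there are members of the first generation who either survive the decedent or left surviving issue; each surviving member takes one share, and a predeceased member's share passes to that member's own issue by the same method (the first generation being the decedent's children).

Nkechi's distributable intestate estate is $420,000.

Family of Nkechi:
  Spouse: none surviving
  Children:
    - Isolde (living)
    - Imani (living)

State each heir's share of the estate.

Isolde: $210,000; Imani: $210,000

The entire $420,000 passes to the descendants.
That amount ($420,000) is divided into 2 shares of $210,000: Isolde and Imani each take $210,000.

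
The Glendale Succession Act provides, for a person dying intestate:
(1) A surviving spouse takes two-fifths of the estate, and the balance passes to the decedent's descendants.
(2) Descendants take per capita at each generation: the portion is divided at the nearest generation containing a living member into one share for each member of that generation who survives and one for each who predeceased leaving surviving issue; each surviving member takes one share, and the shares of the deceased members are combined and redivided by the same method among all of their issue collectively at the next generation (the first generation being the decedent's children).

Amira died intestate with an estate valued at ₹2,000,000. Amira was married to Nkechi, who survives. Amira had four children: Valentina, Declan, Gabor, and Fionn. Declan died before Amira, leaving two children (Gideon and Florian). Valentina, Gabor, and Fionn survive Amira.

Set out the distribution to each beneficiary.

Nkechi: ₹800,000; Valentina: ₹300,000; Gideon: ₹150,000; Florian: ₹150,000; Gabor: ₹300,000; Fionn: ₹300,000

Nkechi takes two-fifths of ₹2,000,000 = ₹800,000. The remaining ₹1,200,000 passes to the descendants.
The descendants' portion (₹1,200,000) is divided at the children's generation into 4 shares of ₹300,000. Valentina, Gabor, and Fionn each take ₹300,000. The remaining share for the deceased Declan (₹300,000) is carried to the next generation.
That pool (₹300,000) is divided at the grandchildren's generation equally among Gideon and Florian: ₹150,000 each.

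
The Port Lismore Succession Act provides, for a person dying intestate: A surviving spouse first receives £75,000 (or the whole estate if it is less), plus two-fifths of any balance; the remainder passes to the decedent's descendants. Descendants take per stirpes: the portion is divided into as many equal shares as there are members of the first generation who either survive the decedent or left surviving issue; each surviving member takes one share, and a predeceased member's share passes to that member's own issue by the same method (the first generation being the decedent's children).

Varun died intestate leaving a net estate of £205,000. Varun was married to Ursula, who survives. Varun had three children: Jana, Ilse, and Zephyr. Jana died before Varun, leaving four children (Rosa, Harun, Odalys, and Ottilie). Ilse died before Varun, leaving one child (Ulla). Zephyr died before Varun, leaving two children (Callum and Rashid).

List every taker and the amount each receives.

Ursula: £127,000; Rosa: £6,500; Harun: £6,500; Odalys: £6,500; Ottilie: £6,500; Ulla: £26,000; Callum: £13,000; Rashid: £13,000

Ursula first takes £75,000, leaving a balance of £130,000. Ursula then takes two-fifths of the balance (£52,000), for a total of £127,000. The remaining £78,000 passes to the descendants.
The descendants' portion (£78,000) is divided into 3 shares of £26,000: Jana's £26,000 share passes to Jana's issue; Ilse's £26,000 share passes to Ilse's issue; Zephyr's £26,000 share passes to Zephyr's issue.
Jana's share (£26,000) is divided into 4 shares of £6,500: Rosa, Harun, Odalys, and Ottilie each take £6,500.
Ilse's share (£26,000) passes entirely to Ulla.
Zephyr's share (£26,000) is divided into 2 shares of £13,000: Callum and Rashid each take £13,000.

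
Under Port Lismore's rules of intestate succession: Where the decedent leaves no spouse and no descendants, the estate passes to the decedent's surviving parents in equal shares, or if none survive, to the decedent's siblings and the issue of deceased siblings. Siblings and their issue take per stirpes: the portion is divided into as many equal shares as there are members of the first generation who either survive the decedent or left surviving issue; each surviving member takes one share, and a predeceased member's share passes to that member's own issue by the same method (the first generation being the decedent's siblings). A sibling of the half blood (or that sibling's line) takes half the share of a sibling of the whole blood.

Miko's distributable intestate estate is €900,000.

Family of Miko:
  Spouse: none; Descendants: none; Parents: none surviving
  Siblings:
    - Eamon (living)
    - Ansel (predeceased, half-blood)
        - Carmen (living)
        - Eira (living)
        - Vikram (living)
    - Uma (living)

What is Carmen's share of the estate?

The entire €900,000 passes to the siblings and their issue.
Counting each half-blood sibling's line as half a unit, there are 5/2 units in €900,000, so one unit is €360,000. Whole-blood lines (Eamon and Uma) take €360,000 each; half-blood lines (Ansel) take €180,000 each.
Ansel's share (€180,000) is divided into 3 shares of €60,000: Carmen, Eira, and Vikram each take €60,000.

Carmen receives €60,000.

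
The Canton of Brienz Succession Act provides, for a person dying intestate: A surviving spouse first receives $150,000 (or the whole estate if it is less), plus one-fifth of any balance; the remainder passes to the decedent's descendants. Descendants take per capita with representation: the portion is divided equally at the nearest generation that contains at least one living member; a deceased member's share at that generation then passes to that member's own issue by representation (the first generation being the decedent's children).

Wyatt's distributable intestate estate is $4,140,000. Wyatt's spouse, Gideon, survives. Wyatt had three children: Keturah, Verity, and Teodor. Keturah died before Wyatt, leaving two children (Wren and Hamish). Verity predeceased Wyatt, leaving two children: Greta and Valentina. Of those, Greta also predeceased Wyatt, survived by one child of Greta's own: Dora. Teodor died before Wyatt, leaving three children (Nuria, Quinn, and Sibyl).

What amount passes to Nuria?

Nuria receives $456,000.

Gideon first takes $150,000, leaving a balance of $3,990,000. Gideon then takes one-fifth of the balance ($798,000), for a total of $948,000. The remaining $3,192,000 passes to the descendants.
No child survives, so the initial division is made at the grandchildren's generation.
The descendants' portion ($3,192,000) is divided into 7 shares of $456,000: Wren, Hamish, Valentina, Nuria, Quinn, and Sibyl each take $456,000; Greta's $456,000 share passes to Greta's issue.
Greta's share ($456,000) passes entirely to Dora.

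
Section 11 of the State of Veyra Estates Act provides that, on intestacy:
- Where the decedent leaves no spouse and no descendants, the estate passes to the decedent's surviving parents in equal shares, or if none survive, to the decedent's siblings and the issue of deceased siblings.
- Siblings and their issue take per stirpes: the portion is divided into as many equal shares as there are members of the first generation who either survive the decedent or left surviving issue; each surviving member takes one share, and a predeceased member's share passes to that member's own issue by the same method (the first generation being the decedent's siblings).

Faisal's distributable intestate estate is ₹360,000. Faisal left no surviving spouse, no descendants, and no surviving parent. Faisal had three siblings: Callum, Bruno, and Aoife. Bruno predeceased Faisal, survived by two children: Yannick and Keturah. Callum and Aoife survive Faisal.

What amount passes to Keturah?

Keturah receives ₹60,000.

The entire ₹360,000 passes to the siblings and their issue.
That amount (₹360,000) is divided into 3 shares of ₹120,000: Callum and Aoife each take ₹120,000; Bruno's ₹120,000 share passes to Bruno's issue.
Bruno's share (₹120,000) is divided into 2 shares of ₹60,000: Yannick and Keturah each take ₹60,000.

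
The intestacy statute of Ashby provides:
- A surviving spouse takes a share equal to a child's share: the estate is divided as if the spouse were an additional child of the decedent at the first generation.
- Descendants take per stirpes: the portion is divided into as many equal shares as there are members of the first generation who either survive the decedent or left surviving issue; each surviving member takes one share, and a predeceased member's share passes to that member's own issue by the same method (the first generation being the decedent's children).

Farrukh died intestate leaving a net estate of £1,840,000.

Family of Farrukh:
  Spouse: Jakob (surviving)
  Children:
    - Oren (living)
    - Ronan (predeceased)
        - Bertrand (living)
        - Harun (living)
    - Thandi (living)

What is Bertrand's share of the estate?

The spouse counts as an additional share at the children's level, so there are 4 primary shares of £460,000. Jakob takes one such share (£460,000).
The children's combined portion (£1,380,000) is divided into 3 shares of £460,000: Oren and Thandi each take £460,000; Ronan's £460,000 share passes to Ronan's issue.
Ronan's share (£460,000) is divided into 2 shares of £230,000: Bertrand and Harun each take £230,000.

Bertrand receives £230,000.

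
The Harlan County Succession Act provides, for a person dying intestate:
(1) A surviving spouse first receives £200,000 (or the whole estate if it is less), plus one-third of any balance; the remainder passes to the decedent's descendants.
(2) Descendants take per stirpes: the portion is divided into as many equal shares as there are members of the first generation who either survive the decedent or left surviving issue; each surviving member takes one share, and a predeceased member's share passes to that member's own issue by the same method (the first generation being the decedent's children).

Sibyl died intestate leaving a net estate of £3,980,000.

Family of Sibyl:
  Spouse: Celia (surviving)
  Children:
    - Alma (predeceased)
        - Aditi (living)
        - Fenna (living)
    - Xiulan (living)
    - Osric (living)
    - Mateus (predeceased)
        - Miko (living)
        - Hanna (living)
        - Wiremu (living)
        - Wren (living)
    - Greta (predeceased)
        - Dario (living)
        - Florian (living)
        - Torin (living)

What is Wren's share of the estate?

Celia first takes £200,000, leaving a balance of £3,780,000. Celia then takes one-third of the balance (£1,260,000), for a total of £1,460,000. The remaining £2,520,000 passes to the descendants.
The descendants' portion (£2,520,000) is divided into 5 shares of £504,000: Xiulan and Osric each take £504,000; Alma's £504,000 share passes to Alma's issue; Mateus's £504,000 share passes to Mateus's issue; Greta's £504,000 share passes to Greta's issue.
Alma's share (£504,000) is divided into 2 shares of £252,000: Aditi and Fenna each take £252,000.
Mateus's share (£504,000) is divided into 4 shares of £126,000: Miko, Hanna, Wiremu, and Wren each take £126,000.
Greta's share (£504,000) is divided into 3 shares of £168,000: Dario, Florian, and Torin each take £168,000.

Wren receives £126,000.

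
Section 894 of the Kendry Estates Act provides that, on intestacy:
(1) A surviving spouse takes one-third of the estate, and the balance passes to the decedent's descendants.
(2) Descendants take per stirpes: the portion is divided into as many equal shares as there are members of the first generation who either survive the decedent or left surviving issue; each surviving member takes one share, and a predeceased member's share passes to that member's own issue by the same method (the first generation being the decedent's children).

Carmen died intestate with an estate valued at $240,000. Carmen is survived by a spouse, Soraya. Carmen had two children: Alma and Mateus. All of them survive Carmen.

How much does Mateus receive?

Soraya takes one-third of $240,000 = $80,000. The remaining $160,000 passes to the descendants.
The descendants' portion ($160,000) is divided into 2 shares of $80,000: Alma and Mateus each take $80,000.

Mateus receives $80,000.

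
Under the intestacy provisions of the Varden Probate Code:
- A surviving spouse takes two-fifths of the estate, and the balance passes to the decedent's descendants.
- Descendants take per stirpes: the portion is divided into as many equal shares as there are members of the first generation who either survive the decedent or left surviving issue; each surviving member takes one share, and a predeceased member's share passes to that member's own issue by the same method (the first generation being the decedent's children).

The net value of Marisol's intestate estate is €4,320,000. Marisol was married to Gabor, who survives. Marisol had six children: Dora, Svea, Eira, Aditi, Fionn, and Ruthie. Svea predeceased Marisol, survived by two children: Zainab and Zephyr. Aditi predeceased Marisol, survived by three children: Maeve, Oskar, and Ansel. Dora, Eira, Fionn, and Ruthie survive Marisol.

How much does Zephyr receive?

Gabor takes two-fifths of €4,320,000 = €1,728,000. The remaining €2,592,000 passes to the descendants.
The descendants' portion (€2,592,000) is divided into 6 shares of €432,000: Dora, Eira, Fionn, and Ruthie each take €432,000; Svea's €432,000 share passes to Svea's issue; Aditi's €432,000 share passes to Aditi's issue.
Svea's share (€432,000) is divided into 2 shares of €216,000: Zainab and Zephyr each take €216,000.
Aditi's share (€432,000) is divided into 3 shares of €144,000: Maeve, Oskar, and Ansel each take €144,000.

Zephyr receives €216,000.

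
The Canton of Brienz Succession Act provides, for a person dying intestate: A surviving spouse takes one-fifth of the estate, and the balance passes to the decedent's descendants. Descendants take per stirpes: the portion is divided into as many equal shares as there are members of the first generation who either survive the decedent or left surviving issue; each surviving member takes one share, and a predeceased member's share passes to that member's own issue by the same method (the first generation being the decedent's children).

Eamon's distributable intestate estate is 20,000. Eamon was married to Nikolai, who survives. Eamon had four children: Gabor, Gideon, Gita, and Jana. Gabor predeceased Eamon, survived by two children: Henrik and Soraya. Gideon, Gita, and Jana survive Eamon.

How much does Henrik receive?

Nikolai takes one-fifth of 20,000 = 4,000. The remaining 16,000 passes to the descendants.
The descendants' portion (16,000) is divided into 4 shares of 4,000: Gideon, Gita, and Jana each take 4,000; Gabor's 4,000 share passes to Gabor's issue.
Gabor's share (4,000) is divided into 2 shares of 2,000: Henrik and Soraya each take 2,000.

Henrik receives 2,000.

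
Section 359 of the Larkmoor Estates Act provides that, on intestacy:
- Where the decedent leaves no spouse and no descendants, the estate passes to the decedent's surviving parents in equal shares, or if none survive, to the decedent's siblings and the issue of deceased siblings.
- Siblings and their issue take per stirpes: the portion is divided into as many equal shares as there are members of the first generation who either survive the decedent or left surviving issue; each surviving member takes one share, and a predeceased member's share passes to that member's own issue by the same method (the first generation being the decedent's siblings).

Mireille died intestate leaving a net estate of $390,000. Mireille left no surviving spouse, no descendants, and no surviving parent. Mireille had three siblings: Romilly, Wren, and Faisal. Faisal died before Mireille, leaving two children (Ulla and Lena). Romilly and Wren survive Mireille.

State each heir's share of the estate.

The entire $390,000 passes to the siblings and their issue.
That amount ($390,000) is divided into 3 shares of $130,000: Romilly and Wren each take $130,000; Faisal's $130,000 share passes to Faisal's issue.
Faisal's share ($130,000) is divided into 2 shares of $65,000: Ulla and Lena each take $65,000.

Romilly: $130,000; Wren: $130,000; Ulla: $65,000; Lena: $65,000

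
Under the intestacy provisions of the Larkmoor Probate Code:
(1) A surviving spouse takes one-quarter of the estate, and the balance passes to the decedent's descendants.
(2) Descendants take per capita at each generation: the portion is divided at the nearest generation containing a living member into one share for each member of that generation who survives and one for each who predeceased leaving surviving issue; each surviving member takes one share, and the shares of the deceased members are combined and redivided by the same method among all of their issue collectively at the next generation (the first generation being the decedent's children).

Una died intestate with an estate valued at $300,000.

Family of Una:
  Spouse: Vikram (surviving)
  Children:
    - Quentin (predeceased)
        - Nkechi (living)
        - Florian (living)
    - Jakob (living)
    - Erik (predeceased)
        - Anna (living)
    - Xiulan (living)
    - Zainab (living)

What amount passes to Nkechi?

Vikram takes one-quarter of $300,000 = $75,000. The remaining $225,000 passes to the descendants.
The descendants' portion ($225,000) is divided at the children's generation into 5 shares of $45,000. Jakob, Xiulan, and Zainab each take $45,000. The 2 shares of the deceased (Quentin and Erik) are combined into a pool of $90,000.
That pool ($90,000) is divided at the grandchildren's generation equally among Nkechi, Florian, and Anna: $30,000 each.

Nkechi receives $30,000.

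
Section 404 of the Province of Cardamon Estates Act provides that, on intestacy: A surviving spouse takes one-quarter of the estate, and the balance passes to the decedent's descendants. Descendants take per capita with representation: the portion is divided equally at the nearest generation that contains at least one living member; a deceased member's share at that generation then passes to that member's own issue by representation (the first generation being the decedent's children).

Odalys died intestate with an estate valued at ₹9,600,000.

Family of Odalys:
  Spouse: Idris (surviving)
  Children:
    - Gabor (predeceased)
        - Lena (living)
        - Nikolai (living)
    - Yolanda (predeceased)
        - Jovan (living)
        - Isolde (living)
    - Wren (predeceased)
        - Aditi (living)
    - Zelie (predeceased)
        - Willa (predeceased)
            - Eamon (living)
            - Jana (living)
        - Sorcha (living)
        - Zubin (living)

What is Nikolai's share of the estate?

Nikolai receives ₹900,000.

Idris takes one-quarter of ₹9,600,000 = ₹2,400,000. The remaining ₹7,200,000 passes to the descendants.
No child survives, so the initial division is made at the grandchildren's generation.
The descendants' portion (₹7,200,000) is divided into 8 shares of ₹900,000: Lena, Nikolai, Jovan, Isolde, Aditi, Sorcha, and Zubin each take ₹900,000; Willa's ₹900,000 share passes to Willa's issue.
Willa's share (₹900,000) is divided into 2 shares of ₹450,000: Eamon and Jana each take ₹450,000.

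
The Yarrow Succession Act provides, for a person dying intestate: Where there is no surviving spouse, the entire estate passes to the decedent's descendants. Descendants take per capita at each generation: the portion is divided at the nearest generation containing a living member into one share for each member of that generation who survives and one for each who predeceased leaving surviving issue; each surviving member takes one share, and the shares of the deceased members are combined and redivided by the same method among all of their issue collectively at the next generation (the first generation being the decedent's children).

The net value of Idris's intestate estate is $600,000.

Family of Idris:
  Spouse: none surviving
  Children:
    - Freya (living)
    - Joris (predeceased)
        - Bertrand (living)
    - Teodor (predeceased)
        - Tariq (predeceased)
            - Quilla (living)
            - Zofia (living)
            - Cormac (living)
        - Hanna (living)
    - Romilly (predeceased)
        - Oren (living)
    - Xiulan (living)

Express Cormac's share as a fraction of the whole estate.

The entire $600,000 passes to the descendants.
That amount ($600,000) is divided at the children's generation into 5 shares of $120,000. Freya and Xiulan each take $120,000. The 3 shares of the deceased (Joris, Teodor, and Romilly) are combined into a pool of $360,000.
That pool ($360,000) is divided at the grandchildren's generation into 4 shares of $90,000. Bertrand, Hanna, and Oren each take $90,000. The remaining share for the deceased Tariq ($90,000) is carried to the next generation.
That pool ($90,000) is divided at the great-grandchildren's generation equally among Quilla, Zofia, and Cormac: $30,000 each.

Cormac receives 1/20 of the estate.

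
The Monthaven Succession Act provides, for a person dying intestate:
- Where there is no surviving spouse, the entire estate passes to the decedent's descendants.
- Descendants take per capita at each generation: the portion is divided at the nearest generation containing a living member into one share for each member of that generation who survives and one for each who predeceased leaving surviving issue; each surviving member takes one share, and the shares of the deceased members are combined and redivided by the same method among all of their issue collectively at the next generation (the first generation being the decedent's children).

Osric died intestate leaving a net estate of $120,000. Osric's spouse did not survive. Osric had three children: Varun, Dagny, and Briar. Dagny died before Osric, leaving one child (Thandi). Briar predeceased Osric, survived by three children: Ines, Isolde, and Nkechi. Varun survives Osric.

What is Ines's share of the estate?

Ines receives $20,000.

The entire $120,000 passes to the descendants.
That amount ($120,000) is divided at the children's generation into 3 shares of $40,000. Varun takes $40,000. The 2 shares of the deceased (Dagny and Briar) are combined into a pool of $80,000.
That pool ($80,000) is divided at the grandchildren's generation equally among Thandi, Ines, Isolde, and Nkechi: $20,000 each.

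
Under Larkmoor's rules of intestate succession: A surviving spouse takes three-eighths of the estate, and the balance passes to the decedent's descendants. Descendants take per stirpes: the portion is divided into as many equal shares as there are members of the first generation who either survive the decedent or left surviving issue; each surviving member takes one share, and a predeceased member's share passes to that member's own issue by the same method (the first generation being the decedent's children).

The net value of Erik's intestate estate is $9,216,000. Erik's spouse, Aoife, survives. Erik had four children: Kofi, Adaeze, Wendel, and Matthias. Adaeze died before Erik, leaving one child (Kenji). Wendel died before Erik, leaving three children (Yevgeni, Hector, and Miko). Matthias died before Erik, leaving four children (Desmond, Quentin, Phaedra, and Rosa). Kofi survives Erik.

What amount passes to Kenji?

Aoife takes three-eighths of $9,216,000 = $3,456,000. The remaining $5,760,000 passes to the descendants.
The descendants' portion ($5,760,000) is divided into 4 shares of $1,440,000: Kofi takes $1,440,000; Adaeze's $1,440,000 share passes to Adaeze's issue; Wendel's $1,440,000 share passes to Wendel's issue; Matthias's $1,440,000 share passes to Matthias's issue.
Adaeze's share ($1,440,000) passes entirely to Kenji.
Wendel's share ($1,440,000) is divided into 3 shares of $480,000: Yevgeni, Hector, and Miko each take $480,000.
Matthias's share ($1,440,000) is divided into 4 shares of $360,000: Desmond, Quentin, Phaedra, and Rosa each take $360,000.

Kenji receives $1,440,000.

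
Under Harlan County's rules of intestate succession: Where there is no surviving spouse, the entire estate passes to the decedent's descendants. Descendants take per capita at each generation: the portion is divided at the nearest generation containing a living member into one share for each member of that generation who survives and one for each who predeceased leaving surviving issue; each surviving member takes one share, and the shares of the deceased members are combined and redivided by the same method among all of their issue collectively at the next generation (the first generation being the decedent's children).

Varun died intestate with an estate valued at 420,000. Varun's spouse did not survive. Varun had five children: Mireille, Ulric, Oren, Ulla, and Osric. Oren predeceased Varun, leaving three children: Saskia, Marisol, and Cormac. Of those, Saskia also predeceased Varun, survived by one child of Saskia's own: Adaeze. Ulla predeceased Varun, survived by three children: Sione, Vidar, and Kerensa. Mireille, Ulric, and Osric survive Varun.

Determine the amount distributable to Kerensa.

The entire 420,000 passes to the descendants.
That amount (420,000) is divided at the children's generation into 5 shares of 84,000. Mireille, Ulric, and Osric each take 84,000. The 2 shares of the deceased (Oren and Ulla) are combined into a pool of 168,000.
That pool (168,000) is divided at the grandchildren's generation into 6 shares of 28,000. Marisol, Cormac, Sione, Vidar, and Kerensa each take 28,000. The remaining share for the deceased Saskia (28,000) is carried to the next generation.
That pool (28,000) passes entirely to Adaeze, the sole taker at the great-grandchildren's generation.

Kerensa receives 28,000.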